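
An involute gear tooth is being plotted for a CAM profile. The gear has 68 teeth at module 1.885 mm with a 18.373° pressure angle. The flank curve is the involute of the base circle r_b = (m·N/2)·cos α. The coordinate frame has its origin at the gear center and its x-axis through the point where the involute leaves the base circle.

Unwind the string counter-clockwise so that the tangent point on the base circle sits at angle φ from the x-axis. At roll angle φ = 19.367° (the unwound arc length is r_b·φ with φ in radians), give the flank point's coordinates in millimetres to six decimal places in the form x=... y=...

x=64.199066 y=0.774097

pitch radius r_p = m·N/2 = 1.885·68/2 = 64.090000
base radius r_b = r_p·cos α = 64.090000·cos 18.373° = 60.822990
roll angle φ = 19.367° = 0.33801792 rad
x = r_b·(cos φ + φ·sin φ) = 60.822990·(0.94341381 + 0.33801792·0.33161782) = 64.199066
y = r_b·(sin φ − φ·cos φ) = 60.822990·(0.33161782 − 0.33801792·0.94341381) = 0.774097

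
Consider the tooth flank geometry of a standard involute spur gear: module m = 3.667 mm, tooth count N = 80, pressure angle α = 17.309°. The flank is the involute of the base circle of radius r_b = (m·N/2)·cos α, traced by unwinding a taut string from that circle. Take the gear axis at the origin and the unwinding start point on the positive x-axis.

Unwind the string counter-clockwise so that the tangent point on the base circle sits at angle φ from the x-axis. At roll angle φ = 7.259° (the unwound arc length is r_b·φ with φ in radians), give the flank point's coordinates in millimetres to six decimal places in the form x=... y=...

pitch radius r_p = m·N/2 = 3.667·80/2 = 146.680000
base radius r_b = r_p·cos α = 146.680000·cos 17.309° = 140.037461
roll angle φ = 7.259° = 0.12669345 rad
x = r_b·(cos φ + φ·sin φ) = 140.037461·(0.99198511 + 0.12669345·0.12635479) = 141.156842
y = r_b·(sin φ − φ·cos φ) = 140.037461·(0.12635479 − 0.12669345·0.99198511) = 0.094774

x=141.156842 y=0.094774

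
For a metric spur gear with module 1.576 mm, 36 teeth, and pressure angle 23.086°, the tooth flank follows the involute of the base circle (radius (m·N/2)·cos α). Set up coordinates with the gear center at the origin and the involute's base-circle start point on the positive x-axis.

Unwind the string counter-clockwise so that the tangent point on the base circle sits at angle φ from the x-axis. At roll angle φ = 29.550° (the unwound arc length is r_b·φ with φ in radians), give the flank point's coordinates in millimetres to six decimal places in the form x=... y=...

pitch radius r_p = m·N/2 = 1.576·36/2 = 28.368000
base radius r_b = r_p·cos α = 28.368000·cos 23.086° = 26.096215
roll angle φ = 29.550° = 0.51574479 rad
x = r_b·(cos φ + φ·sin φ) = 26.096215·(0.86992564 + 0.51574479·0.49318290) = 29.339509
y = r_b·(sin φ − φ·cos φ) = 26.096215·(0.49318290 − 0.51574479·0.86992564) = 1.161889

x=29.339509 y=1.161889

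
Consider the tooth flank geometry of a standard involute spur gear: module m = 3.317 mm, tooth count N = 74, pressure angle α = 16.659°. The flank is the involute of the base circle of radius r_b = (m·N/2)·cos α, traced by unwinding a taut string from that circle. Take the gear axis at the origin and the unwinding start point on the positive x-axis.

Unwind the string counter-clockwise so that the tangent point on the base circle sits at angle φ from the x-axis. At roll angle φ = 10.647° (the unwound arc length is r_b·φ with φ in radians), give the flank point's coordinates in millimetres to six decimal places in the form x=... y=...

x=119.590352 y=0.250621

pitch radius r_p = m·N/2 = 3.317·74/2 = 122.729000
base radius r_b = r_p·cos α = 122.729000·cos 16.659° = 117.577804
roll angle φ = 10.647° = 0.18582521 rad
x = r_b·(cos φ + φ·sin φ) = 117.577804·(0.98278412 + 0.18582521·0.18475760) = 119.590352
y = r_b·(sin φ − φ·cos φ) = 117.577804·(0.18475760 − 0.18582521·0.98278412) = 0.250621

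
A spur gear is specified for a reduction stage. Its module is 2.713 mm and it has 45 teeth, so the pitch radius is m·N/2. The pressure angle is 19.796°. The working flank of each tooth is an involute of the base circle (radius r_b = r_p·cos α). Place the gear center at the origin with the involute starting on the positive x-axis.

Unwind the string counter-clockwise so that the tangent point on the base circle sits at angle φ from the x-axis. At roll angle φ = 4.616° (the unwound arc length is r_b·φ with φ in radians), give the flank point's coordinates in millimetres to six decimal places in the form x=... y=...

pitch radius r_p = m·N/2 = 2.713·45/2 = 61.042500
base radius r_b = r_p·cos α = 61.042500·cos 19.796° = 57.435158
roll angle φ = 4.616° = 0.08056440 rad
x = r_b·(cos φ + φ·sin φ) = 57.435158·(0.99675644 + 0.08056440·0.08047727) = 57.621250
y = r_b·(sin φ − φ·cos φ) = 57.435158·(0.08047727 − 0.08056440·0.99675644) = 0.010005

x=57.621250 y=0.010005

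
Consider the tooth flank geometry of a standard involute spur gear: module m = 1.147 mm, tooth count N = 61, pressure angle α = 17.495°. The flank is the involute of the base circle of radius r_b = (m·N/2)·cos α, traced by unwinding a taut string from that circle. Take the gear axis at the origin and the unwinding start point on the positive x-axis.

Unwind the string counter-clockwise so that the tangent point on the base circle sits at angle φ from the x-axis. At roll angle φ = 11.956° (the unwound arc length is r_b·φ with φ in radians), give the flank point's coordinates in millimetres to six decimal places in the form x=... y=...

x=34.083812 y=0.100617

pitch radius r_p = m·N/2 = 1.147·61/2 = 34.983500
base radius r_b = r_p·cos α = 34.983500·cos 17.495° = 33.365275
roll angle φ = 11.956° = 0.20867157 rad
x = r_b·(cos φ + φ·sin φ) = 33.365275·(0.97830698 + 0.20867157·0.20716047) = 34.083812
y = r_b·(sin φ − φ·cos φ) = 33.365275·(0.20716047 − 0.20867157·0.97830698) = 0.100617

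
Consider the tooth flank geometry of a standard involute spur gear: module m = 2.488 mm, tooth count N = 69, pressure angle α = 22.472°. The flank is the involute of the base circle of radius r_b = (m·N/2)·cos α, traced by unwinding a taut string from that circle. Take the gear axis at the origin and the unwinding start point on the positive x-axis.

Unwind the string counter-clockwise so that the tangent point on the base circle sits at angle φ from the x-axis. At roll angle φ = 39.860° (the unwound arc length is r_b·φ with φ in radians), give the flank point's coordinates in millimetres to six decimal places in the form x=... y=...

x=96.251726 y=8.478692

pitch radius r_p = m·N/2 = 2.488·69/2 = 85.836000
base radius r_b = r_p·cos α = 85.836000·cos 22.472° = 79.318167
roll angle φ = 39.860° = 0.69568824 rad
x = r_b·(cos φ + φ·sin φ) = 79.318167·(0.76761278 + 0.69568824·0.64091389) = 96.251726
y = r_b·(sin φ − φ·cos φ) = 79.318167·(0.64091389 − 0.69568824·0.76761278) = 8.478692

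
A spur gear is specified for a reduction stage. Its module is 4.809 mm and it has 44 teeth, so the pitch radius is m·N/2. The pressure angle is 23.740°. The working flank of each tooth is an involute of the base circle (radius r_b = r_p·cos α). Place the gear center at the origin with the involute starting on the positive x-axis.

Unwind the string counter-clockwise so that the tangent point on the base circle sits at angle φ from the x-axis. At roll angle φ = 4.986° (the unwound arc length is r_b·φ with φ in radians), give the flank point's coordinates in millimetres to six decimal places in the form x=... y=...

pitch radius r_p = m·N/2 = 4.809·44/2 = 105.798000
base radius r_b = r_p·cos α = 105.798000·cos 23.740° = 96.845559
roll angle φ = 4.986° = 0.08702212 rad
x = r_b·(cos φ + φ·sin φ) = 96.845559·(0.99621596 + 0.08702212·0.08691232) = 97.211564
y = r_b·(sin φ − φ·cos φ) = 96.845559·(0.08691232 − 0.08702212·0.99621596) = 0.021258

x=97.211564 y=0.021258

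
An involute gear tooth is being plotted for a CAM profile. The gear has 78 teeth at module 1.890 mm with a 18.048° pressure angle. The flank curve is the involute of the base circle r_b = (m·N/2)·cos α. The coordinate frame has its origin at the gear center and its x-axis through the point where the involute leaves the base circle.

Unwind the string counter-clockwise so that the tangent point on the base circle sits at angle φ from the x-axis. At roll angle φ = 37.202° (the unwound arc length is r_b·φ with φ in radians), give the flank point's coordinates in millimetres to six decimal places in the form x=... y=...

x=83.335419 y=6.129190

pitch radius r_p = m·N/2 = 1.890·78/2 = 73.710000
base radius r_b = r_p·cos α = 73.710000·cos 18.048° = 70.083269
roll angle φ = 37.202° = 0.64929739 rad
x = r_b·(cos φ + φ·sin φ) = 70.083269·(0.79650881 + 0.64929739·0.60462692) = 83.335419
y = r_b·(sin φ − φ·cos φ) = 70.083269·(0.60462692 − 0.64929739·0.79650881) = 6.129190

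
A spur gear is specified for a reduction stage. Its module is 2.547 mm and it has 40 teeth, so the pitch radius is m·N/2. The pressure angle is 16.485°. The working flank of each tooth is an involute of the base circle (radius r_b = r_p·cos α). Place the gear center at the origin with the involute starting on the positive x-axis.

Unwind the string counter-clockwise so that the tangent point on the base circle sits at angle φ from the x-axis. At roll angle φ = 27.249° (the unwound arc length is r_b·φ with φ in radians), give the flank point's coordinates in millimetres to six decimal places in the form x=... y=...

pitch radius r_p = m·N/2 = 2.547·40/2 = 50.940000
base radius r_b = r_p·cos α = 50.940000·cos 16.485° = 48.846063
roll angle φ = 27.249° = 0.47558477 rad
x = r_b·(cos φ + φ·sin φ) = 48.846063·(0.88902513 + 0.47558477·0.45785840) = 54.061632
y = r_b·(sin φ − φ·cos φ) = 48.846063·(0.45785840 − 0.47558477·0.88902513) = 1.712132

x=54.061632 y=1.712132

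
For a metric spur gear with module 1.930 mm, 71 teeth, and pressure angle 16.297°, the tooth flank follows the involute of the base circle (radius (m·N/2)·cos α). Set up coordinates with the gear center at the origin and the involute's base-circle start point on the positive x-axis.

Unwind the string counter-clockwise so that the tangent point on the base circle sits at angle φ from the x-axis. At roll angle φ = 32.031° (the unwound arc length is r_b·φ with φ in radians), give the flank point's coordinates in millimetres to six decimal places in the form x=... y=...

x=75.249375 y=3.711620

pitch radius r_p = m·N/2 = 1.930·71/2 = 68.515000
base radius r_b = r_p·cos α = 68.515000·cos 16.297° = 65.762066
roll angle φ = 32.031° = 0.55904641 rad
x = r_b·(cos φ + φ·sin φ) = 65.762066·(0.84776126 + 0.55904641·0.53037802) = 75.249375
y = r_b·(sin φ − φ·cos φ) = 65.762066·(0.53037802 − 0.55904641·0.84776126) = 3.711620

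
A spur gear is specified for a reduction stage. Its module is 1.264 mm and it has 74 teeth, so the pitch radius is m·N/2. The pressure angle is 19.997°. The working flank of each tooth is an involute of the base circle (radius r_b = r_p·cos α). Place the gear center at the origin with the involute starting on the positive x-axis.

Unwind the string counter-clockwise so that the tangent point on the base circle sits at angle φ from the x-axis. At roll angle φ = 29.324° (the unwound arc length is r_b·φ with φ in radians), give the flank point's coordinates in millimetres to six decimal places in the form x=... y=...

pitch radius r_p = m·N/2 = 1.264·74/2 = 46.768000
base radius r_b = r_p·cos α = 46.768000·cos 19.997° = 43.948382
roll angle φ = 29.324° = 0.51180035 rad
x = r_b·(cos φ + φ·sin φ) = 43.948382·(0.87186420 + 0.51180035·0.48974770) = 49.332817
y = r_b·(sin φ − φ·cos φ) = 43.948382·(0.48974770 − 0.51180035·0.87186420) = 1.912954

x=49.332817 y=1.912954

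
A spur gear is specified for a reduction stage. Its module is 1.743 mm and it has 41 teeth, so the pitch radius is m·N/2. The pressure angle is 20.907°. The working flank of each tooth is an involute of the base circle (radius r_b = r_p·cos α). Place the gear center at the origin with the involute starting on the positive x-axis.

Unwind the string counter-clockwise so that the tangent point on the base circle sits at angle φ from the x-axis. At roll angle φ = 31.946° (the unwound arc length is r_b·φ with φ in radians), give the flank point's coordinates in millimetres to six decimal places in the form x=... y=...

pitch radius r_p = m·N/2 = 1.743·41/2 = 35.731500
base radius r_b = r_p·cos α = 35.731500·cos 20.907° = 33.378970
roll angle φ = 31.946° = 0.55756288 rad
x = r_b·(cos φ + φ·sin φ) = 33.378970·(0.84854716 + 0.55756288·0.52911976) = 38.171011
y = r_b·(sin φ − φ·cos φ) = 33.378970·(0.52911976 − 0.55756288·0.84854716) = 1.869268

x=38.171011 y=1.869268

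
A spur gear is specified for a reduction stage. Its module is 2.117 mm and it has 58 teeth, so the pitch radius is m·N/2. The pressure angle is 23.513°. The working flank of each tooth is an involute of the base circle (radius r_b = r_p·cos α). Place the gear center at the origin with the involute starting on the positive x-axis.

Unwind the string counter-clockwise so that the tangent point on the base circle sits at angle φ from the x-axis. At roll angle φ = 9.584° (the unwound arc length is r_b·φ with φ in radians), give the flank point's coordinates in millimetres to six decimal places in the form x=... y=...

x=57.077588 y=0.087581

pitch radius r_p = m·N/2 = 2.117·58/2 = 61.393000
base radius r_b = r_p·cos α = 61.393000·cos 23.513° = 56.295513
roll angle φ = 9.584° = 0.16727236 rad
x = r_b·(cos φ + φ·sin φ) = 56.295513·(0.98604257 + 0.16727236·0.16649340) = 57.077588
y = r_b·(sin φ − φ·cos φ) = 56.295513·(0.16649340 − 0.16727236·0.98604257) = 0.087581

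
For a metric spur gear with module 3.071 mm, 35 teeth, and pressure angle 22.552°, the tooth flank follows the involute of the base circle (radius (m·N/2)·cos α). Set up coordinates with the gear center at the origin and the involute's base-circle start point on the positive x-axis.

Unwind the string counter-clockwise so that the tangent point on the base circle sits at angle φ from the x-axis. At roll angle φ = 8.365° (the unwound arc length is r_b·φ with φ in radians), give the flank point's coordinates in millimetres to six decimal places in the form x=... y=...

x=50.159059 y=0.051375

pitch radius r_p = m·N/2 = 3.071·35/2 = 53.742500
base radius r_b = r_p·cos α = 53.742500·cos 22.552° = 49.632910
roll angle φ = 8.365° = 0.14599679 rad
x = r_b·(cos φ + φ·sin φ) = 49.632910·(0.98936139 + 0.14599679·0.14547869) = 50.159059
y = r_b·(sin φ − φ·cos φ) = 49.632910·(0.14547869 − 0.14599679·0.98936139) = 0.051375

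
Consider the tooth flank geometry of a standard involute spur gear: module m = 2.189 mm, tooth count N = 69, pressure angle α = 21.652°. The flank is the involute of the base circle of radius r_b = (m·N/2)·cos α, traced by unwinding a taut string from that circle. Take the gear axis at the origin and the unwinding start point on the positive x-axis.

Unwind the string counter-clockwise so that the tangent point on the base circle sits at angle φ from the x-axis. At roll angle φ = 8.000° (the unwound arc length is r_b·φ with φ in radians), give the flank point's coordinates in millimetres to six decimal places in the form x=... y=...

pitch radius r_p = m·N/2 = 2.189·69/2 = 75.520500
base radius r_b = r_p·cos α = 75.520500·cos 21.652° = 70.191925
roll angle φ = 8.000° = 0.13962634 rad
x = r_b·(cos φ + φ·sin φ) = 70.191925·(0.99026807 + 0.13962634·0.13917310) = 70.872808
y = r_b·(sin φ − φ·cos φ) = 70.191925·(0.13917310 − 0.13962634·0.99026807) = 0.063565

x=70.872808 y=0.063565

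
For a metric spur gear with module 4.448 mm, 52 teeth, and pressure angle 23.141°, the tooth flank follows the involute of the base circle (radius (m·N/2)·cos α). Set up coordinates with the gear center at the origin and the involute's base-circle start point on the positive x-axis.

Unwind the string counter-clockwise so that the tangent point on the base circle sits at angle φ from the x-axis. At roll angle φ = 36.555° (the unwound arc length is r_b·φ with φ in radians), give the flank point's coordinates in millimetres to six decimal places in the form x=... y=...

pitch radius r_p = m·N/2 = 4.448·52/2 = 115.648000
base radius r_b = r_p·cos α = 115.648000·cos 23.141° = 106.343021
roll angle φ = 36.555° = 0.63800511 rad
x = r_b·(cos φ + φ·sin φ) = 106.343021·(0.80328550 + 0.63800511·0.59559416) = 125.833317
y = r_b·(sin φ − φ·cos φ) = 106.343021·(0.59559416 − 0.63800511·0.80328550) = 8.836457

x=125.833317 y=8.836457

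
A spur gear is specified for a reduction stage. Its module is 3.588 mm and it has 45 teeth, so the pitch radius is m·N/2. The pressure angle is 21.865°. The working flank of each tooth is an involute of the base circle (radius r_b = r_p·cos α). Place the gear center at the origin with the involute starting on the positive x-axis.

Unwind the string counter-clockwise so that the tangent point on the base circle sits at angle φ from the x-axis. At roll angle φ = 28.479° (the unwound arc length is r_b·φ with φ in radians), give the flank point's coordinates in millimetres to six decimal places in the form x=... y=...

pitch radius r_p = m·N/2 = 3.588·45/2 = 80.730000
base radius r_b = r_p·cos α = 80.730000·cos 21.865° = 74.922601
roll angle φ = 28.479° = 0.49705232 rad
x = r_b·(cos φ + φ·sin φ) = 74.922601·(0.87899194 + 0.49705232·0.47683662) = 83.613974
y = r_b·(sin φ − φ·cos φ) = 74.922601·(0.47683662 − 0.49705232·0.87899194) = 2.991783

x=83.613974 y=2.991783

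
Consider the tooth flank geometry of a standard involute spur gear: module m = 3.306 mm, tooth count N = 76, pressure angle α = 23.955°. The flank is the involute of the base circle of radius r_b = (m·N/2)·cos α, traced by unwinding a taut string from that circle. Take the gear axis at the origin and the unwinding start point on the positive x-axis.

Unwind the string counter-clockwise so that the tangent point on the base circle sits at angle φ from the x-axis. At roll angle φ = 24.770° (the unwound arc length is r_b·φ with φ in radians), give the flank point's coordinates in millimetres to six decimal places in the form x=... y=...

pitch radius r_p = m·N/2 = 3.306·76/2 = 125.628000
base radius r_b = r_p·cos α = 125.628000·cos 23.955° = 114.806985
roll angle φ = 24.770° = 0.43231806 rad
x = r_b·(cos φ + φ·sin φ) = 114.806985·(0.90799698 + 0.43231806·0.41897671) = 125.039523
y = r_b·(sin φ − φ·cos φ) = 114.806985·(0.41897671 − 0.43231806·0.90799698) = 3.034719

x=125.039523 y=3.034719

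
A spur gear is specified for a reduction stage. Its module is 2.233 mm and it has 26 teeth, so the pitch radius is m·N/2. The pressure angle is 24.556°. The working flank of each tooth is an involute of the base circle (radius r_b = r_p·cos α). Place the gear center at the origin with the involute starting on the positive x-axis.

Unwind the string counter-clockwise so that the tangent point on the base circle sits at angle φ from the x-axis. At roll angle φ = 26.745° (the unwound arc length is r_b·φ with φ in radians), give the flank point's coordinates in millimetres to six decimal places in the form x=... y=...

pitch radius r_p = m·N/2 = 2.233·26/2 = 29.029000
base radius r_b = r_p·cos α = 29.029000·cos 24.556° = 26.403487
roll angle φ = 26.745° = 0.46678831 rad
x = r_b·(cos φ + φ·sin φ) = 26.403487·(0.89301822 + 0.46678831·0.45002051) = 29.125226
y = r_b·(sin φ − φ·cos φ) = 26.403487·(0.45002051 − 0.46678831·0.89301822) = 0.875805

x=29.125226 y=0.875805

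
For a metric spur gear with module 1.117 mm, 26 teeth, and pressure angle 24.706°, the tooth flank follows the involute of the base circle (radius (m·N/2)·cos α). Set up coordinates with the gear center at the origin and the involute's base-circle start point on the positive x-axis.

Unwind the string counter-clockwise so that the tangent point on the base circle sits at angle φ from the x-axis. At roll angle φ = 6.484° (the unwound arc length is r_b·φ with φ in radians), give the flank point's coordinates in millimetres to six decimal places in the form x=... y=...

pitch radius r_p = m·N/2 = 1.117·26/2 = 14.521000
base radius r_b = r_p·cos α = 14.521000·cos 24.706° = 13.191812
roll angle φ = 6.484° = 0.11316715 rad
x = r_b·(cos φ + φ·sin φ) = 13.191812·(0.99360343 + 0.11316715·0.11292575) = 13.276014
y = r_b·(sin φ − φ·cos φ) = 13.191812·(0.11292575 − 0.11316715·0.99360343) = 0.006365

x=13.276014 y=0.006365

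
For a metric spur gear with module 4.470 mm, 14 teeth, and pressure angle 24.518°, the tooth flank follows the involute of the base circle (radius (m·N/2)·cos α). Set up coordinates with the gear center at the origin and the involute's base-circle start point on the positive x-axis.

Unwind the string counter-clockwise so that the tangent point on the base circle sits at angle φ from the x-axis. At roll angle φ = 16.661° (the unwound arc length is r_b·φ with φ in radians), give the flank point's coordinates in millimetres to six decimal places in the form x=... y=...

pitch radius r_p = m·N/2 = 4.470·14/2 = 31.290000
base radius r_b = r_p·cos α = 31.290000·cos 24.518° = 28.468610
roll angle φ = 16.661° = 0.29078931 rad
x = r_b·(cos φ + φ·sin φ) = 28.468610·(0.95801787 + 0.29078931·0.28670848) = 29.646916
y = r_b·(sin φ − φ·cos φ) = 28.468610·(0.28670848 − 0.29078931·0.95801787) = 0.231368

x=29.646916 y=0.231368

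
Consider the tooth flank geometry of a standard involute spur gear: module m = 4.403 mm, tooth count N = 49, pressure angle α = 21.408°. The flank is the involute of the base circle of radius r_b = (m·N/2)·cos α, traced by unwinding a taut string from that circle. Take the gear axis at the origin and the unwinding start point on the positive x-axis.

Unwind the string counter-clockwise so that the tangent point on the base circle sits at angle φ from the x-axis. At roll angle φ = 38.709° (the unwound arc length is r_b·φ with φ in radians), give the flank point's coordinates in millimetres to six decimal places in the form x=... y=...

pitch radius r_p = m·N/2 = 4.403·49/2 = 107.873500
base radius r_b = r_p·cos α = 107.873500·cos 21.408° = 100.430753
roll angle φ = 38.709° = 0.67559950 rad
x = r_b·(cos φ + φ·sin φ) = 100.430753·(0.78033218 + 0.67559950·0.62536524) = 120.800985
y = r_b·(sin φ − φ·cos φ) = 100.430753·(0.62536524 − 0.67559950·0.78033218) = 9.859609

x=120.800985 y=9.859609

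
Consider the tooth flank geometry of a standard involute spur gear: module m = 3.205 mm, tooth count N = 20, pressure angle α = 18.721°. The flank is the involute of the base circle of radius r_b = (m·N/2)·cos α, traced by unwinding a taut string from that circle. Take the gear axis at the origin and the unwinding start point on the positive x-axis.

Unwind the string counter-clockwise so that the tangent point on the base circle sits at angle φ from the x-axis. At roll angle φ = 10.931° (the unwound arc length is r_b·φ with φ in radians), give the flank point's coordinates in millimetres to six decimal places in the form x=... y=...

x=30.901719 y=0.070005

pitch radius r_p = m·N/2 = 3.205·20/2 = 32.050000
base radius r_b = r_p·cos α = 32.050000·cos 18.721° = 30.354321
roll angle φ = 10.931° = 0.19078194 rad
x = r_b·(cos φ + φ·sin φ) = 30.354321·(0.98185626 + 0.19078194·0.18962671) = 30.901719
y = r_b·(sin φ − φ·cos φ) = 30.354321·(0.18962671 − 0.19078194·0.98185626) = 0.070005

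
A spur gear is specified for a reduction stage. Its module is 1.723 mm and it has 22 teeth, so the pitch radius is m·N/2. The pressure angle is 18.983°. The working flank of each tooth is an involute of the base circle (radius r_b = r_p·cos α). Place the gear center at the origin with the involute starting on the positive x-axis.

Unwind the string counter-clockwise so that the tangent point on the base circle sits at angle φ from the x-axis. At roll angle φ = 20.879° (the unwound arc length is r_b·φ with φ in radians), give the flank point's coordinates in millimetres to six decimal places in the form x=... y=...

x=19.073001 y=0.285269

pitch radius r_p = m·N/2 = 1.723·22/2 = 18.953000
base radius r_b = r_p·cos α = 18.953000·cos 18.983° = 17.922244
roll angle φ = 20.879° = 0.36440729 rad
x = r_b·(cos φ + φ·sin φ) = 17.922244·(0.93433516 + 0.36440729·0.35639557) = 19.073001
y = r_b·(sin φ − φ·cos φ) = 17.922244·(0.35639557 − 0.36440729·0.93433516) = 0.285269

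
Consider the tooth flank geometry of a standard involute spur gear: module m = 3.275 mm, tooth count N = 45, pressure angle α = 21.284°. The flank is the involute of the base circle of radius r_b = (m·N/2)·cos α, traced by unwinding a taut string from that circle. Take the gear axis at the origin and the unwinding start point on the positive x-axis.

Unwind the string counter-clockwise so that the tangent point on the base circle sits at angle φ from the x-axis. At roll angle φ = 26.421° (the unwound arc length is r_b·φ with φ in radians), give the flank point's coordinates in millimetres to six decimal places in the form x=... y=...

x=75.578169 y=2.196891

pitch radius r_p = m·N/2 = 3.275·45/2 = 73.687500
base radius r_b = r_p·cos α = 73.687500·cos 21.284° = 68.661469
roll angle φ = 26.421° = 0.46113344 rad
x = r_b·(cos φ + φ·sin φ) = 68.661469·(0.89554873 + 0.46113344·0.44496344) = 75.578169
y = r_b·(sin φ − φ·cos φ) = 68.661469·(0.44496344 − 0.46113344·0.89554873) = 2.196891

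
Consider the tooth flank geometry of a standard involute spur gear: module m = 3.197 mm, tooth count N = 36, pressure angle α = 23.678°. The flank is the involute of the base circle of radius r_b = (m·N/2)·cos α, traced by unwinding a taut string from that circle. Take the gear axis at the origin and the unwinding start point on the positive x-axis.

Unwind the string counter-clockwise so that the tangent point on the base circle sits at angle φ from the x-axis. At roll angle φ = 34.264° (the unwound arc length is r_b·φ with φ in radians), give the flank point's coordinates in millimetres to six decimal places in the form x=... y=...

pitch radius r_p = m·N/2 = 3.197·36/2 = 57.546000
base radius r_b = r_p·cos α = 57.546000·cos 23.678° = 52.701597
roll angle φ = 34.264° = 0.59801961 rad
x = r_b·(cos φ + φ·sin φ) = 52.701597·(0.82645221 + 0.59801961·0.56300688) = 61.299408
y = r_b·(sin φ − φ·cos φ) = 52.701597·(0.56300688 − 0.59801961·0.82645221) = 3.624408

x=61.299408 y=3.624408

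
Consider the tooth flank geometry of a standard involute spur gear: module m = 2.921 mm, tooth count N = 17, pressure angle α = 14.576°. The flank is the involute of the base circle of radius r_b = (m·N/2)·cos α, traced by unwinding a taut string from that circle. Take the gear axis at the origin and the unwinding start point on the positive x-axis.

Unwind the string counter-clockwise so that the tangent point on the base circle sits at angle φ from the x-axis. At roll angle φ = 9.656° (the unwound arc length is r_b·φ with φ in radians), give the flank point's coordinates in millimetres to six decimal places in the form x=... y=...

pitch radius r_p = m·N/2 = 2.921·17/2 = 24.828500
base radius r_b = r_p·cos α = 24.828500·cos 14.576° = 24.029387
roll angle φ = 9.656° = 0.16852899 rad
x = r_b·(cos φ + φ·sin φ) = 24.029387·(0.98583257 + 0.16852899·0.16773236) = 24.368209
y = r_b·(sin φ − φ·cos φ) = 24.029387·(0.16773236 − 0.16852899·0.98583257) = 0.038231

x=24.368209 y=0.038231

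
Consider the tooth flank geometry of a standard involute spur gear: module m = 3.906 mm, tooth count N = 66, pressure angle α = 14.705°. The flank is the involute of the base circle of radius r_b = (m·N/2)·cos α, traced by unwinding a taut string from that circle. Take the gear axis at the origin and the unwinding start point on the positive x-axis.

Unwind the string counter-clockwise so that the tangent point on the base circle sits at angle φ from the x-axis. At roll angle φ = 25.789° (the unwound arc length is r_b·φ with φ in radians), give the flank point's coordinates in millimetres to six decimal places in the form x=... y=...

x=136.672764 y=3.713412

pitch radius r_p = m·N/2 = 3.906·66/2 = 128.898000
base radius r_b = r_p·cos α = 128.898000·cos 14.705° = 124.676024
roll angle φ = 25.789° = 0.45010296 rad
x = r_b·(cos φ + φ·sin φ) = 124.676024·(0.90040231 + 0.45010296·0.43505824) = 136.672764
y = r_b·(sin φ − φ·cos φ) = 124.676024·(0.43505824 − 0.45010296·0.90040231) = 3.713412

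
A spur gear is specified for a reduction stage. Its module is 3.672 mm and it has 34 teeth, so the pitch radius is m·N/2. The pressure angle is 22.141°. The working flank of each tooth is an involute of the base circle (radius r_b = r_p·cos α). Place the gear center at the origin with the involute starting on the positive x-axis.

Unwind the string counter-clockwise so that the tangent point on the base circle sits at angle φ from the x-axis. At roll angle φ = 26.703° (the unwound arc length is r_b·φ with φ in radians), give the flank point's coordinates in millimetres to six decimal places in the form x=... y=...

pitch radius r_p = m·N/2 = 3.672·34/2 = 62.424000
base radius r_b = r_p·cos α = 62.424000·cos 22.141° = 57.820803
roll angle φ = 26.703° = 0.46605527 rad
x = r_b·(cos φ + φ·sin φ) = 57.820803·(0.89334786 + 0.46605527·0.44936577) = 63.763460
y = r_b·(sin φ − φ·cos φ) = 57.820803·(0.44936577 − 0.46605527·0.89334786) = 1.909029

x=63.763460 y=1.909029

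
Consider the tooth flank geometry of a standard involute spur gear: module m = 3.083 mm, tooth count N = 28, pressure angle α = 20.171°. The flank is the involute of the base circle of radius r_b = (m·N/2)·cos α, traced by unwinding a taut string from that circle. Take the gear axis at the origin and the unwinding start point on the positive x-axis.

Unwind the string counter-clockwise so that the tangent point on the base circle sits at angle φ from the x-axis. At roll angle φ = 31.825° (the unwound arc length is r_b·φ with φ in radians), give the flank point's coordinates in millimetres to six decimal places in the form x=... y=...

pitch radius r_p = m·N/2 = 3.083·28/2 = 43.162000
base radius r_b = r_p·cos α = 43.162000·cos 20.171° = 40.514774
roll angle φ = 31.825° = 0.55545103 rad
x = r_b·(cos φ + φ·sin φ) = 40.514774·(0.84966268 + 0.55545103·0.52732658) = 46.290835
y = r_b·(sin φ − φ·cos φ) = 40.514774·(0.52732658 − 0.55545103·0.84966268) = 2.243731

x=46.290835 y=2.243731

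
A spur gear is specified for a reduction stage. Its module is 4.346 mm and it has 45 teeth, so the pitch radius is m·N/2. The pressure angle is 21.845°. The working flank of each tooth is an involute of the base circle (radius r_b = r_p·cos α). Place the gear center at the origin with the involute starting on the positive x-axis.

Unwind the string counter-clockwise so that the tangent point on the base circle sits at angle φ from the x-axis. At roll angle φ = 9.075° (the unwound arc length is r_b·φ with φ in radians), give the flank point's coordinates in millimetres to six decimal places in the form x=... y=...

x=91.894796 y=0.119915

pitch radius r_p = m·N/2 = 4.346·45/2 = 97.785000
base radius r_b = r_p·cos α = 97.785000·cos 21.845° = 90.763437
roll angle φ = 9.075° = 0.15838863 rad
x = r_b·(cos φ + φ·sin φ) = 90.763437·(0.98748272 + 0.15838863·0.15772721) = 91.894796
y = r_b·(sin φ − φ·cos φ) = 90.763437·(0.15772721 − 0.15838863·0.98748272) = 0.119915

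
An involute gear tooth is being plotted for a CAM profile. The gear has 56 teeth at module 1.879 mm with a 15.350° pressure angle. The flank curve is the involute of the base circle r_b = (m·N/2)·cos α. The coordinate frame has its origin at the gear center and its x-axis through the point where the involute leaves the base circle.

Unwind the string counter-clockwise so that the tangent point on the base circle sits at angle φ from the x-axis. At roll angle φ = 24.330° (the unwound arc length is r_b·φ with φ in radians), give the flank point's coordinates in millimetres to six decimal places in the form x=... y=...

x=55.105243 y=1.271730

pitch radius r_p = m·N/2 = 1.879·56/2 = 52.612000
base radius r_b = r_p·cos α = 52.612000·cos 15.350° = 50.735160
roll angle φ = 24.330° = 0.42463861 rad
x = r_b·(cos φ + φ·sin φ) = 50.735160·(0.91118768 + 0.42463861·0.41199151) = 55.105243
y = r_b·(sin φ − φ·cos φ) = 50.735160·(0.41199151 − 0.42463861·0.91118768) = 1.271730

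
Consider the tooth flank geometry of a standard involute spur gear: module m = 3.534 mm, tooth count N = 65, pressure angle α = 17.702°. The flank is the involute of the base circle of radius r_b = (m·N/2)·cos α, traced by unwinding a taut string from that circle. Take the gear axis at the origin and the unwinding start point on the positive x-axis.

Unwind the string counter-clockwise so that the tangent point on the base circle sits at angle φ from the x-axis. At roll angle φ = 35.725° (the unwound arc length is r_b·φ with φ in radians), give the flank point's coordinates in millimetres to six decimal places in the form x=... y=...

x=128.662973 y=8.502214

pitch radius r_p = m·N/2 = 3.534·65/2 = 114.855000
base radius r_b = r_p·cos α = 114.855000·cos 17.702° = 109.416715
roll angle φ = 35.725° = 0.62351888 rad
x = r_b·(cos φ + φ·sin φ) = 109.416715·(0.81182883 + 0.62351888·0.58389549) = 128.662973
y = r_b·(sin φ − φ·cos φ) = 109.416715·(0.58389549 − 0.62351888·0.81182883) = 8.502214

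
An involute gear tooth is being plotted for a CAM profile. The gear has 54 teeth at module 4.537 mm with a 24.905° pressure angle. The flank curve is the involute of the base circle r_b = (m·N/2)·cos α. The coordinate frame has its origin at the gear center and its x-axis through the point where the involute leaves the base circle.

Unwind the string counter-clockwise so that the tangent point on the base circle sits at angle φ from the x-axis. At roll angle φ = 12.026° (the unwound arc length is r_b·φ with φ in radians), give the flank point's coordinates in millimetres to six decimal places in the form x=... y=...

pitch radius r_p = m·N/2 = 4.537·54/2 = 122.499000
base radius r_b = r_p·cos α = 122.499000·cos 24.905° = 111.107483
roll angle φ = 12.026° = 0.20989330 rad
x = r_b·(cos φ + φ·sin φ) = 111.107483·(0.97805315 + 0.20989330·0.20835554) = 113.528025
y = r_b·(sin φ − φ·cos φ) = 111.107483·(0.20835554 − 0.20989330·0.97805315) = 0.340960

x=113.528025 y=0.340960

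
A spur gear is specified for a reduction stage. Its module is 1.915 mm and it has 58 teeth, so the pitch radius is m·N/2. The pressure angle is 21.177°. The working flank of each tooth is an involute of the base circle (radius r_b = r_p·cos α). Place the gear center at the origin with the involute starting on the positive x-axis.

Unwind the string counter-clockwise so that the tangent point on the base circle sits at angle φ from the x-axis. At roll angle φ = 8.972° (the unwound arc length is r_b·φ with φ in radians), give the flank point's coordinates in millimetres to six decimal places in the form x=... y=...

x=52.415672 y=0.066117

pitch radius r_p = m·N/2 = 1.915·58/2 = 55.535000
base radius r_b = r_p·cos α = 55.535000·cos 21.177° = 51.784660
roll angle φ = 8.972° = 0.15659094 rad
x = r_b·(cos φ + φ·sin φ) = 51.784660·(0.98776467 + 0.15659094·0.15595177) = 52.415672
y = r_b·(sin φ − φ·cos φ) = 51.784660·(0.15595177 − 0.15659094·0.98776467) = 0.066117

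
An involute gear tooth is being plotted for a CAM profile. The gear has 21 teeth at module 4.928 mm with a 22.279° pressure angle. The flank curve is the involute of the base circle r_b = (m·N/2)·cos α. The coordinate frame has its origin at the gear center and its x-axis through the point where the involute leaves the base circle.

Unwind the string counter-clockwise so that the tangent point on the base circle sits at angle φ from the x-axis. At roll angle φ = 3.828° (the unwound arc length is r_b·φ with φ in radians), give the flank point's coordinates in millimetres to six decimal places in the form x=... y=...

pitch radius r_p = m·N/2 = 4.928·21/2 = 51.744000
base radius r_b = r_p·cos α = 51.744000·cos 22.279° = 47.881245
roll angle φ = 3.828° = 0.06681120 rad
x = r_b·(cos φ + φ·sin φ) = 47.881245·(0.99776896 + 0.06681120·0.06676151) = 47.987990
y = r_b·(sin φ − φ·cos φ) = 47.881245·(0.06676151 − 0.06681120·0.99776896) = 0.004758

x=47.987990 y=0.004758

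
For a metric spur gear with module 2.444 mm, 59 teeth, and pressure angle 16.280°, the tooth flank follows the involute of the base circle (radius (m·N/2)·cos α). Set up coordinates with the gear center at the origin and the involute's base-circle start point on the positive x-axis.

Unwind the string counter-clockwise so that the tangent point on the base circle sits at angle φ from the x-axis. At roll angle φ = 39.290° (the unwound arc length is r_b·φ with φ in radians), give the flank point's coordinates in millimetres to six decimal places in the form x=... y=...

pitch radius r_p = m·N/2 = 2.444·59/2 = 72.098000
base radius r_b = r_p·cos α = 72.098000·cos 16.280° = 69.207101
roll angle φ = 39.290° = 0.68573986 rad
x = r_b·(cos φ + φ·sin φ) = 69.207101·(0.77395074 + 0.68573986·0.63324580) = 83.615510
y = r_b·(sin φ − φ·cos φ) = 69.207101·(0.63324580 − 0.68573986·0.77395074) = 7.094899

x=83.615510 y=7.094899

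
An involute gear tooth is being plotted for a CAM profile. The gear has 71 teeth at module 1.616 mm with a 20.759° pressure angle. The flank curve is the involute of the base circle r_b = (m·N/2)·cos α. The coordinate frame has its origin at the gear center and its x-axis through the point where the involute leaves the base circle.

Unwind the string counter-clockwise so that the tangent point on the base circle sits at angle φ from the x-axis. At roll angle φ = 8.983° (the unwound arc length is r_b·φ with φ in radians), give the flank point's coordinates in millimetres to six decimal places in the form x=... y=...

pitch radius r_p = m·N/2 = 1.616·71/2 = 57.368000
base radius r_b = r_p·cos α = 57.368000·cos 20.759° = 53.643643
roll angle φ = 8.983° = 0.15678293 rad
x = r_b·(cos φ + φ·sin φ) = 53.643643·(0.98773471 + 0.15678293·0.15614141) = 54.298902
y = r_b·(sin φ − φ·cos φ) = 53.643643·(0.15614141 − 0.15678293·0.98773471) = 0.068743

x=54.298902 y=0.068743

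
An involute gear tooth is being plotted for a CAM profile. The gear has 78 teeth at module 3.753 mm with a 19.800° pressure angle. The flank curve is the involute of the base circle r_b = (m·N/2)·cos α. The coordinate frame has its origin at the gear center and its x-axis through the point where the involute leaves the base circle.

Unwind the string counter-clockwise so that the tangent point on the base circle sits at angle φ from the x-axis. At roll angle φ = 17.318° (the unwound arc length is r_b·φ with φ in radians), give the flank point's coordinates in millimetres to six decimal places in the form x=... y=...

x=143.861631 y=1.256056

pitch radius r_p = m·N/2 = 3.753·78/2 = 146.367000
base radius r_b = r_p·cos α = 146.367000·cos 19.800° = 137.713896
roll angle φ = 17.318° = 0.30225612 rad
x = r_b·(cos φ + φ·sin φ) = 137.713896·(0.95466733 + 0.30225612·0.29767481) = 143.861631
y = r_b·(sin φ − φ·cos φ) = 137.713896·(0.29767481 − 0.30225612·0.95466733) = 1.256056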